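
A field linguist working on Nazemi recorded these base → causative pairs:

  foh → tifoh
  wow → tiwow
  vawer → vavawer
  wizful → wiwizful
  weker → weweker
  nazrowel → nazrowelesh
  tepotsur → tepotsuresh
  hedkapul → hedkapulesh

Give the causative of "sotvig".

sosotvig

"sotvig" has 2 vowels. The stems with 2 vowels (vawer → vavawer, wizful → wiwizful, weker → weweker) repeat the first consonant+vowel as a prefix.
The other patterns: stems with 1 vowel add the prefix ti-; stems with 3 vowels add -esh.
So sotvig → sosotvig.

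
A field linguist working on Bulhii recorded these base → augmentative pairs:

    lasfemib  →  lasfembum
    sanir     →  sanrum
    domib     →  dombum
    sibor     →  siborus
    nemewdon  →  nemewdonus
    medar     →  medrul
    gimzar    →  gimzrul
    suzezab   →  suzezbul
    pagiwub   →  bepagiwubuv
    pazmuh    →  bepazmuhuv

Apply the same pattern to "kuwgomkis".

kuwgomksum

sanir and sibor both end in -r yet inflect differently (sanrum, siborus), so the final letter is not what conditions the rule; the last vowel is.
"kuwgomkis" has last vowel 'i'. The stems whose last vowel is 'i' (lasfemib → lasfembum, sanir → sanrum, domib → dombum) delete the last vowel and add -um.
So kuwgomkis → kuwgomksum.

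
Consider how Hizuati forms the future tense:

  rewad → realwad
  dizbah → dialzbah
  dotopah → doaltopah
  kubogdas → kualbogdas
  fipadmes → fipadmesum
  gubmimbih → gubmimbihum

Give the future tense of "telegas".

teallegas

kubogdas and fipadmes both end in -s yet inflect differently (kualbogdas, fipadmesum), so the final letter is not what conditions the rule; the last vowel is.
"telegas" has last vowel 'a'. The stems whose last vowel is 'a' (rewad → realwad, dizbah → dialzbah, dotopah → doaltopah) insert -al- after the first vowel.
The other pattern: stems whose last vowel is 'e' or 'i' add -um.
So telegas → teallegas.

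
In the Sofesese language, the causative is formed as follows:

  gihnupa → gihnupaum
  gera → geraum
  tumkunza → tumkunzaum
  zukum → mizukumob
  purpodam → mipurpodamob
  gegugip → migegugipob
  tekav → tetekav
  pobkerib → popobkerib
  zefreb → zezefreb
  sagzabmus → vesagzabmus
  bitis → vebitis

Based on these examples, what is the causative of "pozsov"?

popozsov

gihnupa and purpodam both have last vowel 'a' yet inflect differently (gihnupaum, mipurpodamob), so the last vowel is not what conditions the rule; the final letter is.
"pozsov" ends in -v. The one such stem in the data (tekav → tetekav) repeats the first consonant+vowel as a prefix (as do pobkerib, zefreb), so the same rule applies.
The other patterns: stems ending in -a add -um; stems ending in -m or -p add mi- … -ob around the stem; stems ending in -s add the prefix ve-.
So pozsov → popozsov.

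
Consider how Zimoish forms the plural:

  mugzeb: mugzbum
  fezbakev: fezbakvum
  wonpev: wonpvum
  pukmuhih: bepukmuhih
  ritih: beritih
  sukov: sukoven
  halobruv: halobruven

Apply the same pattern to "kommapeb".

kommapbum

"kommapeb" has last vowel 'e'. The stems whose last vowel is 'e' (mugzeb → mugzbum, fezbakev → fezbakvum, wonpev → wonpvum) delete the last vowel and add -um.
So kommapeb → kommapbum.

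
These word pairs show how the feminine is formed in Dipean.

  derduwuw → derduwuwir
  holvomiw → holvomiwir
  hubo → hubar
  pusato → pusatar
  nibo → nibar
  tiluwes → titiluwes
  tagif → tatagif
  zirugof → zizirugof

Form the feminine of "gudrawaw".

gudrawawir

holvomiw and tagif both have last vowel 'i' yet inflect differently (holvomiwir, tatagif), so the last vowel is not what conditions the rule; the final letter is.
"gudrawaw" ends in -w. The stems ending in -w (derduwuw → derduwuwir, holvomiw → holvomiwir) add -ir.
So gudrawaw → gudrawawir.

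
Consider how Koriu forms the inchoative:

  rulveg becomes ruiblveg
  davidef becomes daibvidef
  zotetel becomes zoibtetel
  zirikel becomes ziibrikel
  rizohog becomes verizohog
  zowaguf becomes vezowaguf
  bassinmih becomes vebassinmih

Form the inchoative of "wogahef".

woibgahef

rulveg and rizohog both end in -g yet inflect differently (ruiblveg, verizohog), so the final letter is not what conditions the rule; the last vowel is.
"wogahef" has last vowel 'e'. The stems whose last vowel is 'e' (rulveg → ruiblveg, davidef → daibvidef, zotetel → zoibtetel) insert -ib- after the first vowel.
The other pattern: stems whose last vowel is 'i', 'o' or 'u' add the prefix ve-.
So wogahef → woibgahef.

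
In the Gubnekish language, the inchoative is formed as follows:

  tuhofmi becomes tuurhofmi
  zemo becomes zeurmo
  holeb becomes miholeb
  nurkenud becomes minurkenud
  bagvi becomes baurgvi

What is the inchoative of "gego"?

geurgo

"gego" ends in a vowel. The stems ending in a vowel (zemo → zeurmo, bagvi → baurgvi, tuhofmi → tuurhofmi) insert -ur- after the first vowel.
The other pattern: stems ending in a consonant add the prefix mi-.
So gego → geurgo.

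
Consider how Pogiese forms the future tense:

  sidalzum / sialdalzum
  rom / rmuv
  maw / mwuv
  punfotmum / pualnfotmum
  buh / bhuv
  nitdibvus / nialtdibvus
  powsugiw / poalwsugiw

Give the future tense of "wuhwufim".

powsugiw and maw both end in -w yet inflect differently (poalwsugiw, mwuv), so the final letter is not what conditions the rule; the number of vowels is.
"wuhwufim" has 3 vowels. The stems with 3 vowels (nitdibvus → nialtdibvus, punfotmum → pualnfotmum, sidalzum → sialdalzum) insert -al- after the first vowel.
The other pattern: stems with 1 vowel delete the last vowel and add -uv.
So wuhwufim → wualhwufim.

wualhwufim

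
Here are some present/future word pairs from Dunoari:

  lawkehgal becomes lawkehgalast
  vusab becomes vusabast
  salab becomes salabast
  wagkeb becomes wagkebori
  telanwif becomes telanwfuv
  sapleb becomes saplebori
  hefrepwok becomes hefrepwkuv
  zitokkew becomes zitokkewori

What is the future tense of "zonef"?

salab and wagkeb both end in -b yet inflect differently (salabast, wagkebori), so the final letter is not what conditions the rule; the last vowel is.
"zonef" has last vowel 'e'. The stems whose last vowel is 'e' (wagkeb → wagkebori, sapleb → saplebori, zitokkew → zitokkewori) add -ori.
The other patterns: stems whose last vowel is 'a' add -ast; stems whose last vowel is 'i' or 'o' delete the last vowel and add -uv.
So zonef → zonefori.

zonefori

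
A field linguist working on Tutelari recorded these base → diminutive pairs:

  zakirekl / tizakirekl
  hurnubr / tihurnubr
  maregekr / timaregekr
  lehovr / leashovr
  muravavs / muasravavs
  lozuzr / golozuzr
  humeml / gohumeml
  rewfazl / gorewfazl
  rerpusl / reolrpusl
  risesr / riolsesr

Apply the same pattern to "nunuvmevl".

nuasnuvmevl

"nunuvmevl" has second-to-last letter 'v'. The stems whose second-to-last letter is 'v' (lehovr → leashovr, muravavs → muasravavs) insert -as- after the first vowel.
So nunuvmevl → nuasnuvmevl.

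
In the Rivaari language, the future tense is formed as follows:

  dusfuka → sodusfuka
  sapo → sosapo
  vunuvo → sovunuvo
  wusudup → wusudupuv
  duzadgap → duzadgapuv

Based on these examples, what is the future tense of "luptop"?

luptopuv

"luptop" ends in a consonant. The stems ending in a consonant (wusudup → wusudupuv, duzadgap → duzadgapuv) add -uv.
The other pattern: stems ending in a vowel add the prefix so-.
So luptop → luptopuv.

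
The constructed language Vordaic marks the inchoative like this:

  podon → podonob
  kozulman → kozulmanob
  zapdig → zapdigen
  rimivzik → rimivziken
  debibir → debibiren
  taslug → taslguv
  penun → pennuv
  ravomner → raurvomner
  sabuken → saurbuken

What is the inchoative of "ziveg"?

zapdig and taslug both end in -g yet inflect differently (zapdigen, taslguv), so the final letter is not what conditions the rule; the last vowel is.
"ziveg" has last vowel 'e'. The stems whose last vowel is 'e' (ravomner → raurvomner, sabuken → saurbuken) insert -ur- after the first vowel.
So ziveg → ziurveg.

ziurveg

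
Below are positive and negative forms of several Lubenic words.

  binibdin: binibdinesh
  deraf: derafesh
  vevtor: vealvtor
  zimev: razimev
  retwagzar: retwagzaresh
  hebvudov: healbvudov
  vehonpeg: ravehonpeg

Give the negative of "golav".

golavesh

retwagzar and vevtor both end in -r yet inflect differently (retwagzaresh, vealvtor), so the final letter is not what conditions the rule; the last vowel is.
"golav" has last vowel 'a'. The stems whose last vowel is 'a' (retwagzar → retwagzaresh, deraf → derafesh) add -esh.
The other patterns: stems whose last vowel is 'e' add the prefix ra-; stems whose last vowel is 'o' insert -al- after the first vowel.
So golav → golavesh.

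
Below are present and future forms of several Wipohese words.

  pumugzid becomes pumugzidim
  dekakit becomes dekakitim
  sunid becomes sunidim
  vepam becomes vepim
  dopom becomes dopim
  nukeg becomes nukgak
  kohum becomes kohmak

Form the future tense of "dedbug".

"dedbug" has last vowel 'u'. The one such stem in the data (kohum → kohmak) deletes the last vowel and adds -ak (as does nukeg), so the same rule applies.
So dedbug → dedbgak.

dedbgak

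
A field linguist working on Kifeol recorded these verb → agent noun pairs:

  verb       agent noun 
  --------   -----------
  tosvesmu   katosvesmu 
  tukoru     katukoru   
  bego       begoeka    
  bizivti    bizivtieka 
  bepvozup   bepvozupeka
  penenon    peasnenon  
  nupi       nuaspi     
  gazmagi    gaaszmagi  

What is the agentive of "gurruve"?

"gurruve" begins with g-. The one such stem in the data (gazmagi → gaaszmagi) inserts -as- after the first vowel (as do penenon, nupi), so the same rule applies.
The other patterns: stems beginning with t- add the prefix ka-; stems beginning with b- add -eka.
So gurruve → guasrruve.

guasrruve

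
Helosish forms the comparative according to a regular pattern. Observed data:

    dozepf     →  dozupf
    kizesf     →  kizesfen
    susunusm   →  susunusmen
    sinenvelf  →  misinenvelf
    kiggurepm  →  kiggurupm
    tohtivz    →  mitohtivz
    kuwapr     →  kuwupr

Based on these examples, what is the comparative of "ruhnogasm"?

susunusm and kiggurepm both end in -m yet inflect differently (susunusmen, kiggurupm), so the final letter is not what conditions the rule; the second-to-last letter is.
"ruhnogasm" has second-to-last letter 's'. The stems whose second-to-last letter is 's' (kizesf → kizesfen, susunusm → susunusmen) add -en.
The other patterns: stems whose second-to-last letter is 'p' change the last vowel to 'u'; stems whose second-to-last letter is 'l' or 'v' add the prefix mi-.
So ruhnogasm → ruhnogasmen.

ruhnogasmen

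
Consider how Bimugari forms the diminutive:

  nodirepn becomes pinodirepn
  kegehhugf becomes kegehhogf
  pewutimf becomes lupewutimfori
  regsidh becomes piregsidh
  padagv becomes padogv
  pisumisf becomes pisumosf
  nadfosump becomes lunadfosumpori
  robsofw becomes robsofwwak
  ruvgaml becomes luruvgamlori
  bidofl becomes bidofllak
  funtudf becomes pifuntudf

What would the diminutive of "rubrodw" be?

pisumisf and pewutimf both end in -f yet inflect differently (pisumosf, lupewutimfori), so the final letter is not what conditions the rule; the second-to-last letter is.
"rubrodw" has second-to-last letter 'd'. The stems whose second-to-last letter is 'd' (regsidh → piregsidh, funtudf → pifuntudf) add the prefix pi-.
So rubrodw → pirubrodw.

pirubrodw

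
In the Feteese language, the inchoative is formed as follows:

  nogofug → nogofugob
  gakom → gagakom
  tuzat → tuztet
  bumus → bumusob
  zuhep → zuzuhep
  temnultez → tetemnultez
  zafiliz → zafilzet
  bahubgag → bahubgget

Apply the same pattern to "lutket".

lulutket

nogofug and bahubgag both end in -g yet inflect differently (nogofugob, bahubgget), so the final letter is not what conditions the rule; the last vowel is.
"lutket" has last vowel 'e'. The stems whose last vowel is 'e' (temnultez → tetemnultez, zuhep → zuzuhep) repeat the first consonant+vowel as a prefix.
So lutket → lulutket.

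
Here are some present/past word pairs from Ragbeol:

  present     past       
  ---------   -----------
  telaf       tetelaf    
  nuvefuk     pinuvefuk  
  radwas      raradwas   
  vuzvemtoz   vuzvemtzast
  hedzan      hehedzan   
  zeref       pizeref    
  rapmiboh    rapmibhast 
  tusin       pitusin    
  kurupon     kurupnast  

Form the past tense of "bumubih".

hedzan and kurupon both end in -n yet inflect differently (hehedzan, kurupnast), so the final letter is not what conditions the rule; the last vowel is.
"bumubih" has last vowel 'i'. The one such stem in the data (tusin → pitusin) adds the prefix pi-, so the same rule applies.
So bumubih → pibumubih.

pibumubih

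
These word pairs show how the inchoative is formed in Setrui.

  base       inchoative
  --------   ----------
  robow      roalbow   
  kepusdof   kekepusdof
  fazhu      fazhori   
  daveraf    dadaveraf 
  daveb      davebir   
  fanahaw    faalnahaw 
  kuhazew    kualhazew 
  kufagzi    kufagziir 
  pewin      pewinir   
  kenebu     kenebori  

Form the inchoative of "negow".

nealgow

kepusdof and robow both have last vowel 'o' yet inflect differently (kekepusdof, roalbow), so the last vowel is not what conditions the rule; the final letter is.
"negow" ends in -w. The stems ending in -w (robow → roalbow, kuhazew → kualhazew, fanahaw → faalnahaw) insert -al- after the first vowel.
So negow → nealgow.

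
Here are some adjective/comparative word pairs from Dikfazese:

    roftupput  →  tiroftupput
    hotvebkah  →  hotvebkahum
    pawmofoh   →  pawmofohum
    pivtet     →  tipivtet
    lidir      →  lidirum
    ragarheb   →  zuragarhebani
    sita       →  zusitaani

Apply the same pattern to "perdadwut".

tiperdadwut

"perdadwut" ends in -t. The stems ending in -t (pivtet → tipivtet, roftupput → tiroftupput) add the prefix ti-.
The other patterns: stems ending in -a or -b add zu- … -ani around the stem; stems ending in -h or -r add -um.
So perdadwut → tiperdadwut.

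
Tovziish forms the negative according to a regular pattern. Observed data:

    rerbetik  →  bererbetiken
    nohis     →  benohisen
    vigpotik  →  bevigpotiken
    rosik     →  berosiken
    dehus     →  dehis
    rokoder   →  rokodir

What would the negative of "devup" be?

nohis and dehus both end in -s yet inflect differently (benohisen, dehis), so the final letter is not what conditions the rule; the last vowel is.
"devup" has last vowel 'u'. The one such stem in the data (dehus → dehis) changes the last vowel to 'i' (as does rokoder), so the same rule applies.
The other pattern: stems whose last vowel is 'i' add be- … -en around the stem.
So devup → devip.

devip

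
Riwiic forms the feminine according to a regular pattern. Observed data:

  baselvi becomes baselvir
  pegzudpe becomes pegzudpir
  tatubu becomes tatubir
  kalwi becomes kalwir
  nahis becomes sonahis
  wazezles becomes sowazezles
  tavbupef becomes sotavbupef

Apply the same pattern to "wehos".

sowehos

"wehos" ends in a consonant. The stems ending in a consonant (nahis → sonahis, wazezles → sowazezles, tavbupef → sotavbupef) add the prefix so-.
So wehos → sowehos.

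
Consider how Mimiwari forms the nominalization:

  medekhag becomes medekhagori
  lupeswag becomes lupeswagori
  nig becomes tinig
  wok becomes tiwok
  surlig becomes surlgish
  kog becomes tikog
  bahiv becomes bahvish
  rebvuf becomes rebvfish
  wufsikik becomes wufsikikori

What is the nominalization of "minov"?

kog and surlig both end in -g yet inflect differently (tikog, surlgish), so the final letter is not what conditions the rule; the number of vowels is.
"minov" has 2 vowels. The stems with 2 vowels (surlig → surlgish, rebvuf → rebvfish, bahiv → bahvish) delete the last vowel and add -ish.
So minov → minvish.

minvish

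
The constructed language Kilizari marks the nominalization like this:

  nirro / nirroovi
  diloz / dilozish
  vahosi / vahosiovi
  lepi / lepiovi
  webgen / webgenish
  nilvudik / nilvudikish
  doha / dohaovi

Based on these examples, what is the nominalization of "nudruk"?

"nudruk" ends in a consonant. The stems ending in a consonant (nilvudik → nilvudikish, webgen → webgenish, diloz → dilozish) add -ish.
The other pattern: stems ending in a vowel add -ovi.
So nudruk → nudrukish.

nudrukish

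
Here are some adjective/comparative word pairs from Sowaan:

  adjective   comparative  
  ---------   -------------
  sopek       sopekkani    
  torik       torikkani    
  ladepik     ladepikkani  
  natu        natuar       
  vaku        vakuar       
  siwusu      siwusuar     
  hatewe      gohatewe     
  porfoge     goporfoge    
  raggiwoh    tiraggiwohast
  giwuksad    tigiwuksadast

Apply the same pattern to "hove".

gohove

sopek and hatewe both have last vowel 'e' yet inflect differently (sopekkani, gohatewe), so the last vowel is not what conditions the rule; the final letter is.
"hove" ends in -e. The stems ending in -e (hatewe → gohatewe, porfoge → goporfoge) add the prefix go-.
So hove → gohove.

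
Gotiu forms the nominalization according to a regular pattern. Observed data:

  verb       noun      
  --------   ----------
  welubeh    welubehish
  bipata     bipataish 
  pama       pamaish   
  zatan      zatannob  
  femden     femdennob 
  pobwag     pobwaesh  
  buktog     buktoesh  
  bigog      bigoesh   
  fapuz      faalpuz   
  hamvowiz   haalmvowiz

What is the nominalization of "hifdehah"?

"hifdehah" ends in -h. The one such stem in the data (welubeh → welubehish) adds -ish, so the same rule applies.
The other patterns: stems ending in -n double the final consonant and add -ob; stems ending in -g drop the final letter and add -esh; stems ending in -z insert -al- after the first vowel.
So hifdehah → hifdehahish.

hifdehahish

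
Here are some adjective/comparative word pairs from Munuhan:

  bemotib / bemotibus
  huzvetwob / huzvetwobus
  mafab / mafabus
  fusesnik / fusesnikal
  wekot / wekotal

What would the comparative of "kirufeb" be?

kirufebus

"kirufeb" ends in -b. The stems ending in -b (bemotib → bemotibus, huzvetwob → huzvetwobus, mafab → mafabus) add -us.
So kirufeb → kirufebus.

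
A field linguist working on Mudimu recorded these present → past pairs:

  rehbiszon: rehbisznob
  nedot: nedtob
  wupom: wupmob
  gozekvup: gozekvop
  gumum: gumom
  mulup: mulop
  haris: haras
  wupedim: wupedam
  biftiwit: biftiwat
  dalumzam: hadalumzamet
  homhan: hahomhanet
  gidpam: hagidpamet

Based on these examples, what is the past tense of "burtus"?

wupom and gumum both end in -m yet inflect differently (wupmob, gumom), so the final letter is not what conditions the rule; the last vowel is.
"burtus" has last vowel 'u'. The stems whose last vowel is 'u' (gozekvup → gozekvop, gumum → gumom, mulup → mulop) change the last vowel to 'o'.
The other patterns: stems whose last vowel is 'o' delete the last vowel and add -ob; stems whose last vowel is 'i' change the last vowel to 'a'; stems whose last vowel is 'a' add ha- … -et around the stem.
So burtus → burtos.

burtos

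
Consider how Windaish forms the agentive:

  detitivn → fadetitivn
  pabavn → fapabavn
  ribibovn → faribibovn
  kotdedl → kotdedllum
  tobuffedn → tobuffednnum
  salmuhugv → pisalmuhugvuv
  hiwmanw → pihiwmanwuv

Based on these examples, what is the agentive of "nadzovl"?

detitivn and tobuffedn both end in -n yet inflect differently (fadetitivn, tobuffednnum), so the final letter is not what conditions the rule; the second-to-last letter is.
"nadzovl" has second-to-last letter 'v'. The stems whose second-to-last letter is 'v' (detitivn → fadetitivn, pabavn → fapabavn, ribibovn → faribibovn) add the prefix fa-.
The other patterns: stems whose second-to-last letter is 'd' double the final consonant and add -um; stems whose second-to-last letter is 'g' or 'n' add pi- … -uv around the stem.
So nadzovl → fanadzovl.

fanadzovl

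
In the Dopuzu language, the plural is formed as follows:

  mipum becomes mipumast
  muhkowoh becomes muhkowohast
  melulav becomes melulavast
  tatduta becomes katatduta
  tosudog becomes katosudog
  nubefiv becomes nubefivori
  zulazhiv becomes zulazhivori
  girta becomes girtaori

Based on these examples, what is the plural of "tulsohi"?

katulsohi

melulav and nubefiv both end in -v yet inflect differently (melulavast, nubefivori), so the final letter is not what conditions the rule; the first letter is.
"tulsohi" begins with t-. The stems beginning with t- (tatduta → katatduta, tosudog → katosudog) add the prefix ka-.
The other patterns: stems beginning with m- add -ast; stems beginning with g-, n- or z- add -ori.
So tulsohi → katulsohi.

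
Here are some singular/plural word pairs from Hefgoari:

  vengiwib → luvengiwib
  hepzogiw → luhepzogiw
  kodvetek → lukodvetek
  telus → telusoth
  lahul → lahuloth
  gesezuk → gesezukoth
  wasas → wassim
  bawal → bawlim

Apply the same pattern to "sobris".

lusobris

kodvetek and gesezuk both end in -k yet inflect differently (lukodvetek, gesezukoth), so the final letter is not what conditions the rule; the last vowel is.
"sobris" has last vowel 'i'. The stems whose last vowel is 'i' (vengiwib → luvengiwib, hepzogiw → luhepzogiw) add the prefix lu-.
The other patterns: stems whose last vowel is 'u' add -oth; stems whose last vowel is 'a' delete the last vowel and add -im.
So sobris → lusobris.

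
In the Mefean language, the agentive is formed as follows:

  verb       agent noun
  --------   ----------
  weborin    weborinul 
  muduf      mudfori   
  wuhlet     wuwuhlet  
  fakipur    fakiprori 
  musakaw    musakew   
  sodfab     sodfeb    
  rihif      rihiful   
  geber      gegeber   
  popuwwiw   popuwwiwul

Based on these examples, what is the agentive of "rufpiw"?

"rufpiw" has last vowel 'i'. The stems whose last vowel is 'i' (popuwwiw → popuwwiwul, rihif → rihiful, weborin → weborinul) add -ul.
So rufpiw → rufpiwul.

rufpiwul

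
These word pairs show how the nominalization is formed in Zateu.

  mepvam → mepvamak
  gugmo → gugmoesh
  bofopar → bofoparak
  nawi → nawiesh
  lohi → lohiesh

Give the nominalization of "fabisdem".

fabisdemak

mepvam and nawi both have 2 vowels yet inflect differently (mepvamak, nawiesh), so the number of vowels is not what conditions the rule; whether the stem ends in a vowel or a consonant is.
"fabisdem" ends in a consonant. The stems ending in a consonant (mepvam → mepvamak, bofopar → bofoparak) add -ak.
So fabisdem → fabisdemak.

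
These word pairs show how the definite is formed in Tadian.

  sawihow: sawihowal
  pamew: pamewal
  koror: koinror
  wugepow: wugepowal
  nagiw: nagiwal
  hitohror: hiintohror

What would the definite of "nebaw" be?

"nebaw" ends in -w. The stems ending in -w (wugepow → wugepowal, sawihow → sawihowal, nagiw → nagiwal) add -al.
So nebaw → nebawal.

nebawal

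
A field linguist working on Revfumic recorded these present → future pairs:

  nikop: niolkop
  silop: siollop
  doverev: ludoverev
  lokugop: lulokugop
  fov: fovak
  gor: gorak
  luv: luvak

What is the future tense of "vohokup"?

fov and doverev both end in -v yet inflect differently (fovak, ludoverev), so the final letter is not what conditions the rule; the number of vowels is.
"vohokup" has 3 vowels. The stems with 3 vowels (doverev → ludoverev, lokugop → lulokugop) add the prefix lu-.
So vohokup → luvohokup.

luvohokup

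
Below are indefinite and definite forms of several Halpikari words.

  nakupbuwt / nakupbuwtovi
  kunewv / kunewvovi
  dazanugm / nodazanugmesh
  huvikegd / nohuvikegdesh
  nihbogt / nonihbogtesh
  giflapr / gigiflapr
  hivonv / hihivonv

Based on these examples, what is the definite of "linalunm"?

nakupbuwt and nihbogt both end in -t yet inflect differently (nakupbuwtovi, nonihbogtesh), so the final letter is not what conditions the rule; the second-to-last letter is.
"linalunm" has second-to-last letter 'n'. The one such stem in the data (hivonv → hihivonv) repeats the first consonant+vowel as a prefix (as does giflapr), so the same rule applies.
So linalunm → lilinalunm.

lilinalunm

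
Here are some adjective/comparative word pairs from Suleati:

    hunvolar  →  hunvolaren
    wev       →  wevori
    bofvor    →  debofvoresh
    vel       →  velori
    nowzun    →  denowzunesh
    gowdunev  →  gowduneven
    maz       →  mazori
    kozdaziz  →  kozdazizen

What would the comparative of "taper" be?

wev and gowdunev both end in -v yet inflect differently (wevori, gowduneven), so the final letter is not what conditions the rule; the number of vowels is.
"taper" has 2 vowels. The stems with 2 vowels (nowzun → denowzunesh, bofvor → debofvoresh) add de- … -esh around the stem.
The other patterns: stems with 1 vowel add -ori; stems with 3 vowels add -en.
So taper → detaperesh.

detaperesh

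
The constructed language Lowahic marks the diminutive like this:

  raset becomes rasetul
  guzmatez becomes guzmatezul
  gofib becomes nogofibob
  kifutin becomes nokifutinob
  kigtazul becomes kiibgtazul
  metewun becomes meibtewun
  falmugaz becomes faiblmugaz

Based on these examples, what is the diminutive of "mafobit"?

"mafobit" has last vowel 'i'. The stems whose last vowel is 'i' (gofib → nogofibob, kifutin → nokifutinob) add no- … -ob around the stem.
So mafobit → nomafobitob.

nomafobitob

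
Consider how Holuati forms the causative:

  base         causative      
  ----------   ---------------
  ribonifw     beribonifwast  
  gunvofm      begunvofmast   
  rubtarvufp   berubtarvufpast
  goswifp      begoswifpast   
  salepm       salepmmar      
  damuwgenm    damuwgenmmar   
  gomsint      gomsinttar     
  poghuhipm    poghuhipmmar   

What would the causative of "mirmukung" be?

mirmukunggar

gunvofm and salepm both end in -m yet inflect differently (begunvofmast, salepmmar), so the final letter is not what conditions the rule; the second-to-last letter is.
"mirmukung" has second-to-last letter 'n'. The stems whose second-to-last letter is 'n' (damuwgenm → damuwgenmmar, gomsint → gomsinttar) double the final consonant and add -ar.
So mirmukung → mirmukunggar.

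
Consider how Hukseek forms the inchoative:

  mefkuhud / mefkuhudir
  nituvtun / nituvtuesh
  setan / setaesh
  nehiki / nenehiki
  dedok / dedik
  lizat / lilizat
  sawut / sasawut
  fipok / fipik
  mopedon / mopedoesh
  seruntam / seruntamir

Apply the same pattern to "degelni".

fipok and mopedon both have last vowel 'o' yet inflect differently (fipik, mopedoesh), so the last vowel is not what conditions the rule; the final letter is.
"degelni" ends in -i. The one such stem in the data (nehiki → nenehiki) repeats the first consonant+vowel as a prefix (as do lizat, sawut), so the same rule applies.
The other patterns: stems ending in -k change the last vowel to 'i'; stems ending in -n drop the final letter and add -esh; stems ending in -d or -m add -ir.
So degelni → dedegelni.

dedegelni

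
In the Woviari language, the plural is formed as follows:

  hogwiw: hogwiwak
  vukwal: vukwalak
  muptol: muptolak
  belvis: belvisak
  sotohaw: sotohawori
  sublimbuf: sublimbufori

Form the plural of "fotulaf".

hogwiw and sotohaw both end in -w yet inflect differently (hogwiwak, sotohawori), so the final letter is not what conditions the rule; the number of vowels is.
"fotulaf" has 3 vowels. The stems with 3 vowels (sotohaw → sotohawori, sublimbuf → sublimbufori) add -ori.
The other pattern: stems with 2 vowels add -ak.
So fotulaf → fotulafori.

fotulafori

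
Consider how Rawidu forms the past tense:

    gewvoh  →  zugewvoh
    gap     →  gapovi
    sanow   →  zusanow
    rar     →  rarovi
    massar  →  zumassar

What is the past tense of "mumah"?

zumumah

rar and massar both end in -r yet inflect differently (rarovi, zumassar), so the final letter is not what conditions the rule; the number of vowels is.
"mumah" has 2 vowels. The stems with 2 vowels (massar → zumassar, gewvoh → zugewvoh, sanow → zusanow) add the prefix zu-.
So mumah → zumumah.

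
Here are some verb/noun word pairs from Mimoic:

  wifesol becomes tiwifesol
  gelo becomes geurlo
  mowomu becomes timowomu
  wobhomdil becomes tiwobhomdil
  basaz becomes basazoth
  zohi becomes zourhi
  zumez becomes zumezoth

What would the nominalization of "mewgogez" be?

wifesol and gelo both have last vowel 'o' yet inflect differently (tiwifesol, geurlo), so the last vowel is not what conditions the rule; the final letter is.
"mewgogez" ends in -z. The stems ending in -z (zumez → zumezoth, basaz → basazoth) add -oth.
So mewgogez → mewgogezoth.

mewgogezoth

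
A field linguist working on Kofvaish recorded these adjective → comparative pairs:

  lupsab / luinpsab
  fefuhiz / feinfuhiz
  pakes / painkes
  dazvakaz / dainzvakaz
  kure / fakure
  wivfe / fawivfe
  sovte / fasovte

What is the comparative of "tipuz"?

tiinpuz

"tipuz" ends in a consonant. The stems ending in a consonant (lupsab → luinpsab, fefuhiz → feinfuhiz, pakes → painkes) insert -in- after the first vowel.
The other pattern: stems ending in a vowel add the prefix fa-.
So tipuz → tiinpuz.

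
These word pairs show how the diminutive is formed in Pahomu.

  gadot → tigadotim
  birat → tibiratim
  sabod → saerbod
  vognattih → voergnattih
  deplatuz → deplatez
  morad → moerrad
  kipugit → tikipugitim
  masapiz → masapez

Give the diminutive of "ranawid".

raernawid

masapiz and kipugit both have last vowel 'i' yet inflect differently (masapez, tikipugitim), so the last vowel is not what conditions the rule; the final letter is.
"ranawid" ends in -d. The stems ending in -d (morad → moerrad, sabod → saerbod) insert -er- after the first vowel.
The other patterns: stems ending in -z change the last vowel to 'e'; stems ending in -t add ti- … -im around the stem.
So ranawid → raernawid.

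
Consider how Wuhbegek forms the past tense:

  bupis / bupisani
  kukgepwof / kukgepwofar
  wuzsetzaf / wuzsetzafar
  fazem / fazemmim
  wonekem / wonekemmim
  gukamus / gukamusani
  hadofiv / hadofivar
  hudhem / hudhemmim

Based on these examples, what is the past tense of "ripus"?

ripusani

"ripus" ends in -s. The stems ending in -s (bupis → bupisani, gukamus → gukamusani) add -ani.
The other patterns: stems ending in -m double the final consonant and add -im; stems ending in -f or -v add -ar.
So ripus → ripusani.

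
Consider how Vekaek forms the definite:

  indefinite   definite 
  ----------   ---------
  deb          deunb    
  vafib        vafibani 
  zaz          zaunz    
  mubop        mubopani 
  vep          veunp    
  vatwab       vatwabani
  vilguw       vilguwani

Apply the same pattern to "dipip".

dipipani

vep and mubop both end in -p yet inflect differently (veunp, mubopani), so the final letter is not what conditions the rule; the number of vowels is.
"dipip" has 2 vowels. The stems with 2 vowels (vilguw → vilguwani, mubop → mubopani, vafib → vafibani) add -ani.
The other pattern: stems with 1 vowel insert -un- after the first vowel.
So dipip → dipipani.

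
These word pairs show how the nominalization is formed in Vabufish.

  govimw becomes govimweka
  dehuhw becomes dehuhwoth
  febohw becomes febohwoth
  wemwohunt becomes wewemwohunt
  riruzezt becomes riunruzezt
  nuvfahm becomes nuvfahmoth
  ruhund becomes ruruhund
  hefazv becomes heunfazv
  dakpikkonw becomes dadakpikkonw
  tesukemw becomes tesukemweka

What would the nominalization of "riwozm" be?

riunwozm

febohw and dakpikkonw both end in -w yet inflect differently (febohwoth, dadakpikkonw), so the final letter is not what conditions the rule; the second-to-last letter is.
"riwozm" has second-to-last letter 'z'. The stems whose second-to-last letter is 'z' (riruzezt → riunruzezt, hefazv → heunfazv) insert -un- after the first vowel.
The other patterns: stems whose second-to-last letter is 'h' add -oth; stems whose second-to-last letter is 'n' repeat the first consonant+vowel as a prefix; stems whose second-to-last letter is 'm' add -eka.
So riwozm → riunwozm.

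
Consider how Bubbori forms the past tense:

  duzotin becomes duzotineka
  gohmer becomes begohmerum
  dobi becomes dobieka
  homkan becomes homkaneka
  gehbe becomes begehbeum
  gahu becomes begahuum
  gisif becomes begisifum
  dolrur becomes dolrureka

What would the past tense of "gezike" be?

begezikeum

gohmer and dolrur both end in -r yet inflect differently (begohmerum, dolrureka), so the final letter is not what conditions the rule; the first letter is.
"gezike" begins with g-. The stems beginning with g- (gahu → begahuum, gehbe → begehbeum, gohmer → begohmerum) add be- … -um around the stem.
The other pattern: stems beginning with d- or h- add -eka.
So gezike → begezikeum.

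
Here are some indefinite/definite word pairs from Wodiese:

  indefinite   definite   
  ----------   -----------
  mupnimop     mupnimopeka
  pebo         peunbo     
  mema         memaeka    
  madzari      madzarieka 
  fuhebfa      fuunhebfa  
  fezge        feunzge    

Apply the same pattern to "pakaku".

mema and fuhebfa both end in -a yet inflect differently (memaeka, fuunhebfa), so the final letter is not what conditions the rule; the first letter is.
"pakaku" begins with p-. The one such stem in the data (pebo → peunbo) inserts -un- after the first vowel (as do fuhebfa, fezge), so the same rule applies.
The other pattern: stems beginning with m- add -eka.
So pakaku → paunkaku.

paunkaku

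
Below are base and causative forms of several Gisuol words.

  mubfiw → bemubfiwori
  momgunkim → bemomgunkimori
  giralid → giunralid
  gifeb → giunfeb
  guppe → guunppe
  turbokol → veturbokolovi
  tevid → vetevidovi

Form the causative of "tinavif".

vetinavifovi

giralid and tevid both end in -d yet inflect differently (giunralid, vetevidovi), so the final letter is not what conditions the rule; the first letter is.
"tinavif" begins with t-. The stems beginning with t- (turbokol → veturbokolovi, tevid → vetevidovi) add ve- … -ovi around the stem.
So tinavif → vetinavifovi.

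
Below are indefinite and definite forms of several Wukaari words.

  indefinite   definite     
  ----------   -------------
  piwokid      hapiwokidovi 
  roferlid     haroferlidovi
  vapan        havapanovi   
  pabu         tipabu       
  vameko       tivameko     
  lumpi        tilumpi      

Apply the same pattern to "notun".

piwokid and lumpi both have last vowel 'i' yet inflect differently (hapiwokidovi, tilumpi), so the last vowel is not what conditions the rule; whether the stem ends in a vowel or a consonant is.
"notun" ends in a consonant. The stems ending in a consonant (piwokid → hapiwokidovi, roferlid → haroferlidovi, vapan → havapanovi) add ha- … -ovi around the stem.
So notun → hanotunovi.

hanotunovi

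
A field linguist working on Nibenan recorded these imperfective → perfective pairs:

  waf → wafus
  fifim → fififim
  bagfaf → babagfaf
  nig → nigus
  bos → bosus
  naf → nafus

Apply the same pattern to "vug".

vugus

"vug" has 1 vowel. The stems with 1 vowel (nig → nigus, naf → nafus, bos → bosus) add -us.
The other pattern: stems with 2 vowels repeat the first consonant+vowel as a prefix.
So vug → vugus.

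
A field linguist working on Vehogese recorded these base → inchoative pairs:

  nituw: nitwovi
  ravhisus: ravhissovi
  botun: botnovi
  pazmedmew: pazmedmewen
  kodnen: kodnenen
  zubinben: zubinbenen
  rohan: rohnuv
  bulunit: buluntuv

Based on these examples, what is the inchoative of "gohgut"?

gohgtovi

nituw and pazmedmew both end in -w yet inflect differently (nitwovi, pazmedmewen), so the final letter is not what conditions the rule; the last vowel is.
"gohgut" has last vowel 'u'. The stems whose last vowel is 'u' (nituw → nitwovi, ravhisus → ravhissovi, botun → botnovi) delete the last vowel and add -ovi.
The other patterns: stems whose last vowel is 'e' add -en; stems whose last vowel is 'a' or 'i' delete the last vowel and add -uv.
So gohgut → gohgtovi.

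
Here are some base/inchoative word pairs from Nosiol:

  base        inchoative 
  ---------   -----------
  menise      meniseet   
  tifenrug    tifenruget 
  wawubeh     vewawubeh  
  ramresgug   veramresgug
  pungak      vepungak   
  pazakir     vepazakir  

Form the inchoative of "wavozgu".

"wavozgu" begins with w-. The one such stem in the data (wawubeh → vewawubeh) adds the prefix ve-, so the same rule applies.
The other pattern: stems beginning with m- or t- add -et.
So wavozgu → vewavozgu.

vewavozgu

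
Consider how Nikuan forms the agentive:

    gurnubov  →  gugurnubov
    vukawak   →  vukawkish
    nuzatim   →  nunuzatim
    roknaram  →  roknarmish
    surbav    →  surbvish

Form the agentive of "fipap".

fippish

surbav and gurnubov both end in -v yet inflect differently (surbvish, gugurnubov), so the final letter is not what conditions the rule; the last vowel is.
"fipap" has last vowel 'a'. The stems whose last vowel is 'a' (vukawak → vukawkish, roknaram → roknarmish, surbav → surbvish) delete the last vowel and add -ish.
So fipap → fippish.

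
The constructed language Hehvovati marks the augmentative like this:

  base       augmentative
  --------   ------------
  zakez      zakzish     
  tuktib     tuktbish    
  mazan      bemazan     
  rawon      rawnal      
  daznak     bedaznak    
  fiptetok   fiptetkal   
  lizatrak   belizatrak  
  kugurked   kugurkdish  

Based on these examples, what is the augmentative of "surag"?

"surag" has last vowel 'a'. The stems whose last vowel is 'a' (mazan → bemazan, daznak → bedaznak, lizatrak → belizatrak) add the prefix be-.
The other patterns: stems whose last vowel is 'e' or 'i' delete the last vowel and add -ish; stems whose last vowel is 'o' delete the last vowel and add -al.
So surag → besurag.

besurag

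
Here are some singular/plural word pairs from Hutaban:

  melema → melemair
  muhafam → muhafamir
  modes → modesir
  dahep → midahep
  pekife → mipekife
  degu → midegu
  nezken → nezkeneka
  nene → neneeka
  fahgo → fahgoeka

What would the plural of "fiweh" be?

fiweheka

pekife and nene both end in -e yet inflect differently (mipekife, neneeka), so the final letter is not what conditions the rule; the first letter is.
"fiweh" begins with f-. The one such stem in the data (fahgo → fahgoeka) adds -eka, so the same rule applies.
So fiweh → fiweheka.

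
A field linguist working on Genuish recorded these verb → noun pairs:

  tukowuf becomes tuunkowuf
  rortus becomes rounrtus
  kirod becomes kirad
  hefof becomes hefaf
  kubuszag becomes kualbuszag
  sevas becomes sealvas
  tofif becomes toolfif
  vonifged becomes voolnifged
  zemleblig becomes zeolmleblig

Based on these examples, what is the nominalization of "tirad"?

tukowuf and hefof both end in -f yet inflect differently (tuunkowuf, hefaf), so the final letter is not what conditions the rule; the last vowel is.
"tirad" has last vowel 'a'. The stems whose last vowel is 'a' (kubuszag → kualbuszag, sevas → sealvas) insert -al- after the first vowel.
The other patterns: stems whose last vowel is 'u' insert -un- after the first vowel; stems whose last vowel is 'o' change the last vowel to 'a'; stems whose last vowel is 'e' or 'i' insert -ol- after the first vowel.
So tirad → tialrad.

tialrad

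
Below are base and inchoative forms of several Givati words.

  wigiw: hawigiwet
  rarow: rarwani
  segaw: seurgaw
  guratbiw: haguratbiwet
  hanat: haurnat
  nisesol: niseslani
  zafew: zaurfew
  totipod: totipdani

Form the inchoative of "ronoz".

ronzani

zafew and rarow both end in -w yet inflect differently (zaurfew, rarwani), so the final letter is not what conditions the rule; the last vowel is.
"ronoz" has last vowel 'o'. The stems whose last vowel is 'o' (rarow → rarwani, nisesol → niseslani, totipod → totipdani) delete the last vowel and add -ani.
The other patterns: stems whose last vowel is 'a' or 'e' insert -ur- after the first vowel; stems whose last vowel is 'i' add ha- … -et around the stem.
So ronoz → ronzani.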